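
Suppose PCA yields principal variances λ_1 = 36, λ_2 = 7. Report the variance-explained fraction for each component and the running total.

Step 1 — total variance = trace(Sigma) = Σ λ_i = 36 + 7 = 43.

Step 2 — fraction explained by component i = λ_i / Σ λ:
  PC1: 36/43 = 0.8372
  PC2: 7/43 = 0.1628

Step 3 — cumulative fraction after k components = (λ_1 + ... + λ_k) / Σ λ:
  k = 1: 36/43 = 0.8372
  k = 2: (36 + 7)/43 = 43/43 = 1

Summary (fraction, with percent):

explained: PC1 0.8372 (83.72%), PC2 0.1628 (16.28%);  cumulative: 0.8372, 1


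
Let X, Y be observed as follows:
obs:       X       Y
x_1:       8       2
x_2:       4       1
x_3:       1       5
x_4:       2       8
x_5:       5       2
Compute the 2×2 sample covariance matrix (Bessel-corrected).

Step 1 — column means:
  mean(X) = (8 + 4 + 1 + 2 + 5) / 5 = 20/5 = 4
  mean(Y) = (2 + 1 + 5 + 8 + 2) / 5 = 18/5 = 3.6

Step 2 — sample covariance S[i,j] = (1/(n-1)) · Σ_k (x_{k,i} - mean_i) · (x_{k,j} - mean_j), with n-1 = 4.
  S[X,X] = ((4)·(4) + (0)·(0) + (-3)·(-3) + (-2)·(-2) + (1)·(1)) / 4 = 30/4 = 7.5
  S[X,Y] = ((4)·(-1.6) + (0)·(-2.6) + (-3)·(1.4) + (-2)·(4.4) + (1)·(-1.6)) / 4 = -21/4 = -5.25
  S[Y,Y] = ((-1.6)·(-1.6) + (-2.6)·(-2.6) + (1.4)·(1.4) + (4.4)·(4.4) + (-1.6)·(-1.6)) / 4 = 33.2/4 = 8.3

S is symmetric (S[j,i] = S[i,j]). Assembling:

S = [[7.5, -5.25],
 [-5.25, 8.3]]


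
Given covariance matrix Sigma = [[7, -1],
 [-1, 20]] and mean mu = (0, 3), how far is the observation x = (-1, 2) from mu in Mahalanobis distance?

Step 1 — centre the observation: (x - mu) = (-1, -1).

Step 2 — invert Sigma. det(Sigma) = 7·20 - (-1)² = 139.
  Sigma^{-1} = (1/det) · [[d, -b], [-b, a]] = [[0.1439, 0.0072],
 [0.0072, 0.0504]].

Step 3 — form the quadratic (x - mu)^T · Sigma^{-1} · (x - mu):
  Sigma^{-1} · (x - mu) = (-0.1511, -0.0576).
  (x - mu)^T · [Sigma^{-1} · (x - mu)] = (-1)·(-0.1511) + (-1)·(-0.0576) = 0.2086.

Step 4 — take square root: d = √(0.2086) ≈ 0.4568.

d(x, mu) = √(0.2086) ≈ 0.4568


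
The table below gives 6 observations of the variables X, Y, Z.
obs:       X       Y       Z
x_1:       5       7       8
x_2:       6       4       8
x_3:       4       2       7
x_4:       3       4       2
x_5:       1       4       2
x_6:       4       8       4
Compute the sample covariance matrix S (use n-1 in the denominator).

Step 1 — column means:
  mean(X) = (5 + 6 + 4 + 3 + 1 + 4) / 6 = 23/6 = 3.8333
  mean(Y) = (7 + 4 + 2 + 4 + 4 + 8) / 6 = 29/6 = 4.8333
  mean(Z) = (8 + 8 + 7 + 2 + 2 + 4) / 6 = 31/6 = 5.1667

Step 2 — sample covariance S[i,j] = (1/(n-1)) · Σ_k (x_{k,i} - mean_i) · (x_{k,j} - mean_j), with n-1 = 5.
  S[X,X] = ((1.1667)·(1.1667) + (2.1667)·(2.1667) + (0.1667)·(0.1667) + (-0.8333)·(-0.8333) + (-2.8333)·(-2.8333) + (0.1667)·(0.1667)) / 5 = 14.8333/5 = 2.9667
  S[X,Y] = ((1.1667)·(2.1667) + (2.1667)·(-0.8333) + (0.1667)·(-2.8333) + (-0.8333)·(-0.8333) + (-2.8333)·(-0.8333) + (0.1667)·(3.1667)) / 5 = 3.8333/5 = 0.7667
  S[X,Z] = ((1.1667)·(2.8333) + (2.1667)·(2.8333) + (0.1667)·(1.8333) + (-0.8333)·(-3.1667) + (-2.8333)·(-3.1667) + (0.1667)·(-1.1667)) / 5 = 21.1667/5 = 4.2333
  S[Y,Y] = ((2.1667)·(2.1667) + (-0.8333)·(-0.8333) + (-2.8333)·(-2.8333) + (-0.8333)·(-0.8333) + (-0.8333)·(-0.8333) + (3.1667)·(3.1667)) / 5 = 24.8333/5 = 4.9667
  S[Y,Z] = ((2.1667)·(2.8333) + (-0.8333)·(2.8333) + (-2.8333)·(1.8333) + (-0.8333)·(-3.1667) + (-0.8333)·(-3.1667) + (3.1667)·(-1.1667)) / 5 = 0.1667/5 = 0.0333
  S[Z,Z] = ((2.8333)·(2.8333) + (2.8333)·(2.8333) + (1.8333)·(1.8333) + (-3.1667)·(-3.1667) + (-3.1667)·(-3.1667) + (-1.1667)·(-1.1667)) / 5 = 40.8333/5 = 8.1667

S is symmetric (S[j,i] = S[i,j]). Assembling:

S = [[2.9667, 0.7667, 4.2333],
 [0.7667, 4.9667, 0.0333],
 [4.2333, 0.0333, 8.1667]]


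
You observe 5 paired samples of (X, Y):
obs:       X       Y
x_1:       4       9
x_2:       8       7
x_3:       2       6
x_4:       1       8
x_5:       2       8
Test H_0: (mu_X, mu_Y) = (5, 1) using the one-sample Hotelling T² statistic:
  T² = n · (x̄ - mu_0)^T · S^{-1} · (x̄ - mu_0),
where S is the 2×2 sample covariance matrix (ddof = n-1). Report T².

Step 1 — sample mean vector:
  mean(X) = (4 + 8 + 2 + 1 + 2) / 5 = 17/5 = 3.4
  mean(Y) = (9 + 7 + 6 + 8 + 8) / 5 = 38/5 = 7.6
  x̄ = (3.4, 7.6),  deviation x̄ - mu_0 = (3.4, 7.6) - (5, 1) = (-1.6, 6.6).

Step 2 — sample covariance matrix, S[i,j] = (1/(n-1)) · Σ_k (x_{k,i} - mean_i) · (x_{k,j} - mean_j), divisor n-1 = 4:
  S[X,X] = ((0.6)·(0.6) + (4.6)·(4.6) + (-1.4)·(-1.4) + (-2.4)·(-2.4) + (-1.4)·(-1.4)) / 4 = 31.2/4 = 7.8
  S[X,Y] = ((0.6)·(1.4) + (4.6)·(-0.6) + (-1.4)·(-1.6) + (-2.4)·(0.4) + (-1.4)·(0.4)) / 4 = -1.2/4 = -0.3
  S[Y,Y] = ((1.4)·(1.4) + (-0.6)·(-0.6) + (-1.6)·(-1.6) + (0.4)·(0.4) + (0.4)·(0.4)) / 4 = 5.2/4 = 1.3
  S = [[7.8, -0.3],
 [-0.3, 1.3]].

Step 3 — invert S. det(S) = 7.8·1.3 - (-0.3)² = 10.05.
  S^{-1} = (1/det) · [[d, -b], [-b, a]] = [[0.1294, 0.0299],
 [0.0299, 0.7761]].

Step 4 — quadratic form (x̄ - mu_0)^T · S^{-1} · (x̄ - mu_0):
  S^{-1} · (x̄ - mu_0) = (-0.01, 5.0746),
  (x̄ - mu_0)^T · [...] = (-1.6)·(-0.01) + (6.6)·(5.0746) = 33.5085.

Step 5 — scale by n: T² = 5 · 33.5085 = 167.5423.

T² ≈ 167.5423


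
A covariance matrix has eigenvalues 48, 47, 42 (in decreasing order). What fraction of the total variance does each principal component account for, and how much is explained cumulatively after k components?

Step 1 — total variance = trace(Sigma) = Σ λ_i = 48 + 47 + 42 = 137.

Step 2 — fraction explained by component i = λ_i / Σ λ:
  PC1: 48/137 = 0.3504
  PC2: 47/137 = 0.3431
  PC3: 42/137 = 0.3066

Step 3 — cumulative fraction after k components = (λ_1 + ... + λ_k) / Σ λ:
  k = 1: 48/137 = 0.3504
  k = 2: (48 + 47)/137 = 95/137 = 0.6934
  k = 3: (48 + 47 + 42)/137 = 137/137 = 1

Summary (fraction, with percent):

explained: PC1 0.3504 (35.04%), PC2 0.3431 (34.31%), PC3 0.3066 (30.66%);  cumulative: 0.3504, 0.6934, 1


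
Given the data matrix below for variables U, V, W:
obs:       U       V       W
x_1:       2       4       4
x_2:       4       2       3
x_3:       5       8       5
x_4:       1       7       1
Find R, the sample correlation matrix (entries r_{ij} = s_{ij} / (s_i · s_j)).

Step 1 — column means:
  mean(U) = (2 + 4 + 5 + 1) / 4 = 12/4 = 3
  mean(V) = (4 + 2 + 8 + 7) / 4 = 21/4 = 5.25
  mean(W) = (4 + 3 + 5 + 1) / 4 = 13/4 = 3.25

Step 2 — sample variances and covariances s[i,j] = (1/(n-1)) · Σ_k (x_{k,i} - mean_i) · (x_{k,j} - mean_j), with n-1 = 3:
  s[U,U] = ((-1)·(-1) + (1)·(1) + (2)·(2) + (-2)·(-2)) / 3 = 10/3 = 3.3333
  s[U,V] = ((-1)·(-1.25) + (1)·(-3.25) + (2)·(2.75) + (-2)·(1.75)) / 3 = 0/3 = 0
  s[U,W] = ((-1)·(0.75) + (1)·(-0.25) + (2)·(1.75) + (-2)·(-2.25)) / 3 = 7/3 = 2.3333
  s[V,V] = ((-1.25)·(-1.25) + (-3.25)·(-3.25) + (2.75)·(2.75) + (1.75)·(1.75)) / 3 = 22.75/3 = 7.5833
  s[V,W] = ((-1.25)·(0.75) + (-3.25)·(-0.25) + (2.75)·(1.75) + (1.75)·(-2.25)) / 3 = 0.75/3 = 0.25
  s[W,W] = ((0.75)·(0.75) + (-0.25)·(-0.25) + (1.75)·(1.75) + (-2.25)·(-2.25)) / 3 = 8.75/3 = 2.9167
  Sample standard deviations s_i = √(s[i,i]):
  s(U) = √(3.3333) = 1.8257
  s(V) = √(7.5833) = 2.7538
  s(W) = √(2.9167) = 1.7078

Step 3 — r_{ij} = s_{ij} / (s_i · s_j):
  r[U,U] = 1 (diagonal).
  r[U,V] = 0 / (1.8257 · 2.7538) = 0 / 5.0277 = 0
  r[U,W] = 2.3333 / (1.8257 · 1.7078) = 2.3333 / 3.118 = 0.7483
  r[V,V] = 1 (diagonal).
  r[V,W] = 0.25 / (2.7538 · 1.7078) = 0.25 / 4.703 = 0.0532
  r[W,W] = 1 (diagonal).

R is symmetric with unit diagonal. Assembling:

R = [[1, 0, 0.7483],
 [0, 1, 0.0532],
 [0.7483, 0.0532, 1]]


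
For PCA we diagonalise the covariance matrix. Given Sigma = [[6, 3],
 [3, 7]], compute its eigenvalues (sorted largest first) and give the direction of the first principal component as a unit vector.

Step 1 — characteristic polynomial of 2×2 Sigma:
  det(Sigma - λI) = λ² - trace · λ + det = 0.
  trace = 6 + 7 = 13, det = 6·7 - (3)² = 33.
Step 2 — discriminant:
  Δ = trace² - 4·det = 169 - 132 = 37.
Step 3 — eigenvalues:
  λ = (trace ± √Δ)/2 = (13 ± 6.0828)/2,
  λ_1 = 9.5414,  λ_2 = 3.4586.

Step 4 — unit eigenvector for λ_1: solve (Sigma - λ_1 I)v = 0. First row:
  (6 - 9.5414)·v_x + (3)·v_y = 0, i.e. (-3.5414)·v_x + (3)·v_y = 0,
  so v ∝ (b, λ_1 - a) = (3, 3.5414) = u.
  ||u|| = √((3)² + (3.5414)²) = √(21.5414) ≈ 4.6413,
  v_1 = u/||u|| ≈ (0.6464, 0.763) (||v_1|| = 1).

λ_1 = 9.5414,  λ_2 = 3.4586;  v_1 ≈ (0.6464, 0.763)


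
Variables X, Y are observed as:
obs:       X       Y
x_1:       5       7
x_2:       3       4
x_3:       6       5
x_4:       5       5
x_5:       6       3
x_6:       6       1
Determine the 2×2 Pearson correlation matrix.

Step 1 — column means:
  mean(X) = (5 + 3 + 6 + 5 + 6 + 6) / 6 = 31/6 = 5.1667
  mean(Y) = (7 + 4 + 5 + 5 + 3 + 1) / 6 = 25/6 = 4.1667

Step 2 — sample variances and covariances s[i,j] = (1/(n-1)) · Σ_k (x_{k,i} - mean_i) · (x_{k,j} - mean_j), with n-1 = 5:
  s[X,X] = ((-0.1667)·(-0.1667) + (-2.1667)·(-2.1667) + (0.8333)·(0.8333) + (-0.1667)·(-0.1667) + (0.8333)·(0.8333) + (0.8333)·(0.8333)) / 5 = 6.8333/5 = 1.3667
  s[X,Y] = ((-0.1667)·(2.8333) + (-2.1667)·(-0.1667) + (0.8333)·(0.8333) + (-0.1667)·(0.8333) + (0.8333)·(-1.1667) + (0.8333)·(-3.1667)) / 5 = -3.1667/5 = -0.6333
  s[Y,Y] = ((2.8333)·(2.8333) + (-0.1667)·(-0.1667) + (0.8333)·(0.8333) + (0.8333)·(0.8333) + (-1.1667)·(-1.1667) + (-3.1667)·(-3.1667)) / 5 = 20.8333/5 = 4.1667
  Sample standard deviations s_i = √(s[i,i]):
  s(X) = √(1.3667) = 1.169
  s(Y) = √(4.1667) = 2.0412

Step 3 — r_{ij} = s_{ij} / (s_i · s_j):
  r[X,X] = 1 (diagonal).
  r[X,Y] = -0.6333 / (1.169 · 2.0412) = -0.6333 / 2.3863 = -0.2654
  r[Y,Y] = 1 (diagonal).

R is symmetric with unit diagonal. Assembling:

R = [[1, -0.2654],
 [-0.2654, 1]]


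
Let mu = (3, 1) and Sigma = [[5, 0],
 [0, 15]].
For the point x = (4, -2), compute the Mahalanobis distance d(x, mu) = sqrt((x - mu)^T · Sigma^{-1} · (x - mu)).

Step 1 — centre the observation: (x - mu) = (1, -3).

Step 2 — invert Sigma. det(Sigma) = 5·15 - (0)² = 75.
  Sigma^{-1} = (1/det) · [[d, -b], [-b, a]] = [[0.2, 0],
 [0, 0.0667]].

Step 3 — form the quadratic (x - mu)^T · Sigma^{-1} · (x - mu):
  Sigma^{-1} · (x - mu) = (0.2, -0.2).
  (x - mu)^T · [Sigma^{-1} · (x - mu)] = (1)·(0.2) + (-3)·(-0.2) = 0.8.

Step 4 — take square root: d = √(0.8) ≈ 0.8944.

d(x, mu) = √(0.8) ≈ 0.8944


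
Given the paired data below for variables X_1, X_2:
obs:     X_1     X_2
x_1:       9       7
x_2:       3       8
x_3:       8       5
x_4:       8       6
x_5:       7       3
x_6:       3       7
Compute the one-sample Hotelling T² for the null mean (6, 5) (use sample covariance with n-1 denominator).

Step 1 — sample mean vector:
  mean(X_1) = (9 + 3 + 8 + 8 + 7 + 3) / 6 = 38/6 = 6.3333
  mean(X_2) = (7 + 8 + 5 + 6 + 3 + 7) / 6 = 36/6 = 6
  x̄ = (6.3333, 6),  deviation x̄ - mu_0 = (6.3333, 6) - (6, 5) = (0.3333, 1).

Step 2 — sample covariance matrix, S[i,j] = (1/(n-1)) · Σ_k (x_{k,i} - mean_i) · (x_{k,j} - mean_j), divisor n-1 = 5:
  S[X_1,X_1] = ((2.6667)·(2.6667) + (-3.3333)·(-3.3333) + (1.6667)·(1.6667) + (1.6667)·(1.6667) + (0.6667)·(0.6667) + (-3.3333)·(-3.3333)) / 5 = 35.3333/5 = 7.0667
  S[X_1,X_2] = ((2.6667)·(1) + (-3.3333)·(2) + (1.6667)·(-1) + (1.6667)·(0) + (0.6667)·(-3) + (-3.3333)·(1)) / 5 = -11/5 = -2.2
  S[X_2,X_2] = ((1)·(1) + (2)·(2) + (-1)·(-1) + (0)·(0) + (-3)·(-3) + (1)·(1)) / 5 = 16/5 = 3.2
  S = [[7.0667, -2.2],
 [-2.2, 3.2]].

Step 3 — invert S. det(S) = 7.0667·3.2 - (-2.2)² = 17.7733.
  S^{-1} = (1/det) · [[d, -b], [-b, a]] = [[0.18, 0.1238],
 [0.1238, 0.3976]].

Step 4 — quadratic form (x̄ - mu_0)^T · S^{-1} · (x̄ - mu_0):
  S^{-1} · (x̄ - mu_0) = (0.1838, 0.4389),
  (x̄ - mu_0)^T · [...] = (0.3333)·(0.1838) + (1)·(0.4389) = 0.5001.

Step 5 — scale by n: T² = 6 · 0.5001 = 3.0008.

T² ≈ 3.0008


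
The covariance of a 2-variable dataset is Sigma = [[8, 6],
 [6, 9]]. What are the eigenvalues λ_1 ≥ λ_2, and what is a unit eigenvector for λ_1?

Step 1 — characteristic polynomial of 2×2 Sigma:
  det(Sigma - λI) = λ² - trace · λ + det = 0.
  trace = 8 + 9 = 17, det = 8·9 - (6)² = 36.
Step 2 — discriminant:
  Δ = trace² - 4·det = 289 - 144 = 145.
Step 3 — eigenvalues:
  λ = (trace ± √Δ)/2 = (17 ± 12.0416)/2,
  λ_1 = 14.5208,  λ_2 = 2.4792.

Step 4 — unit eigenvector for λ_1: solve (Sigma - λ_1 I)v = 0. First row:
  (8 - 14.5208)·v_x + (6)·v_y = 0, i.e. (-6.5208)·v_x + (6)·v_y = 0,
  so v ∝ (b, λ_1 - a) = (6, 6.5208) = u.
  ||u|| = √((6)² + (6.5208)²) = √(78.5208) ≈ 8.8612,
  v_1 = u/||u|| ≈ (0.6771, 0.7359) (||v_1|| = 1).

λ_1 = 14.5208,  λ_2 = 2.4792;  v_1 ≈ (0.6771, 0.7359)


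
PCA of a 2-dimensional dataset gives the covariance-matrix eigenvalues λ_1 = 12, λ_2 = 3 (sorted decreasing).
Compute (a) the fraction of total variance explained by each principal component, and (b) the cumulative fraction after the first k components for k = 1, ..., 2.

Step 1 — total variance = trace(Sigma) = Σ λ_i = 12 + 3 = 15.

Step 2 — fraction explained by component i = λ_i / Σ λ:
  PC1: 12/15 = 0.8
  PC2: 3/15 = 0.2

Step 3 — cumulative fraction after k components = (λ_1 + ... + λ_k) / Σ λ:
  k = 1: 12/15 = 0.8
  k = 2: (12 + 3)/15 = 15/15 = 1

Summary (fraction, with percent):

explained: PC1 0.8 (80%), PC2 0.2 (20%);  cumulative: 0.8, 1


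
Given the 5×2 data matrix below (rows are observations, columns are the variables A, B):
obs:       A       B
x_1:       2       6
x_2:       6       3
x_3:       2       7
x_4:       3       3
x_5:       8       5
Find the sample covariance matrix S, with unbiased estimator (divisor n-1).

Step 1 — column means:
  mean(A) = (2 + 6 + 2 + 3 + 8) / 5 = 21/5 = 4.2
  mean(B) = (6 + 3 + 7 + 3 + 5) / 5 = 24/5 = 4.8

Step 2 — sample covariance S[i,j] = (1/(n-1)) · Σ_k (x_{k,i} - mean_i) · (x_{k,j} - mean_j), with n-1 = 4.
  S[A,A] = ((-2.2)·(-2.2) + (1.8)·(1.8) + (-2.2)·(-2.2) + (-1.2)·(-1.2) + (3.8)·(3.8)) / 4 = 28.8/4 = 7.2
  S[A,B] = ((-2.2)·(1.2) + (1.8)·(-1.8) + (-2.2)·(2.2) + (-1.2)·(-1.8) + (3.8)·(0.2)) / 4 = -7.8/4 = -1.95
  S[B,B] = ((1.2)·(1.2) + (-1.8)·(-1.8) + (2.2)·(2.2) + (-1.8)·(-1.8) + (0.2)·(0.2)) / 4 = 12.8/4 = 3.2

S is symmetric (S[j,i] = S[i,j]). Assembling:

S = [[7.2, -1.95],
 [-1.95, 3.2]]


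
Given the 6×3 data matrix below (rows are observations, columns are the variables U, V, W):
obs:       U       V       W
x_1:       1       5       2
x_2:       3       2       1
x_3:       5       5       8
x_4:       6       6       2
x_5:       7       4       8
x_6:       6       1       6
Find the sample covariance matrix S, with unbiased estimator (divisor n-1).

Step 1 — column means:
  mean(U) = (1 + 3 + 5 + 6 + 7 + 6) / 6 = 28/6 = 4.6667
  mean(V) = (5 + 2 + 5 + 6 + 4 + 1) / 6 = 23/6 = 3.8333
  mean(W) = (2 + 1 + 8 + 2 + 8 + 6) / 6 = 27/6 = 4.5

Step 2 — sample covariance S[i,j] = (1/(n-1)) · Σ_k (x_{k,i} - mean_i) · (x_{k,j} - mean_j), with n-1 = 5.
  S[U,U] = ((-3.6667)·(-3.6667) + (-1.6667)·(-1.6667) + (0.3333)·(0.3333) + (1.3333)·(1.3333) + (2.3333)·(2.3333) + (1.3333)·(1.3333)) / 5 = 25.3333/5 = 5.0667
  S[U,V] = ((-3.6667)·(1.1667) + (-1.6667)·(-1.8333) + (0.3333)·(1.1667) + (1.3333)·(2.1667) + (2.3333)·(0.1667) + (1.3333)·(-2.8333)) / 5 = -1.3333/5 = -0.2667
  S[U,W] = ((-3.6667)·(-2.5) + (-1.6667)·(-3.5) + (0.3333)·(3.5) + (1.3333)·(-2.5) + (2.3333)·(3.5) + (1.3333)·(1.5)) / 5 = 23/5 = 4.6
  S[V,V] = ((1.1667)·(1.1667) + (-1.8333)·(-1.8333) + (1.1667)·(1.1667) + (2.1667)·(2.1667) + (0.1667)·(0.1667) + (-2.8333)·(-2.8333)) / 5 = 18.8333/5 = 3.7667
  S[V,W] = ((1.1667)·(-2.5) + (-1.8333)·(-3.5) + (1.1667)·(3.5) + (2.1667)·(-2.5) + (0.1667)·(3.5) + (-2.8333)·(1.5)) / 5 = -1.5/5 = -0.3
  S[W,W] = ((-2.5)·(-2.5) + (-3.5)·(-3.5) + (3.5)·(3.5) + (-2.5)·(-2.5) + (3.5)·(3.5) + (1.5)·(1.5)) / 5 = 51.5/5 = 10.3

S is symmetric (S[j,i] = S[i,j]). Assembling:

S = [[5.0667, -0.2667, 4.6],
 [-0.2667, 3.7667, -0.3],
 [4.6, -0.3, 10.3]]


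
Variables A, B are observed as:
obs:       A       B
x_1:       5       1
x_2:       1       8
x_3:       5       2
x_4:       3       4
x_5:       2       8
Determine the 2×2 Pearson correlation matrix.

Step 1 — column means:
  mean(A) = (5 + 1 + 5 + 3 + 2) / 5 = 16/5 = 3.2
  mean(B) = (1 + 8 + 2 + 4 + 8) / 5 = 23/5 = 4.6

Step 2 — sample variances and covariances s[i,j] = (1/(n-1)) · Σ_k (x_{k,i} - mean_i) · (x_{k,j} - mean_j), with n-1 = 4:
  s[A,A] = ((1.8)·(1.8) + (-2.2)·(-2.2) + (1.8)·(1.8) + (-0.2)·(-0.2) + (-1.2)·(-1.2)) / 4 = 12.8/4 = 3.2
  s[A,B] = ((1.8)·(-3.6) + (-2.2)·(3.4) + (1.8)·(-2.6) + (-0.2)·(-0.6) + (-1.2)·(3.4)) / 4 = -22.6/4 = -5.65
  s[B,B] = ((-3.6)·(-3.6) + (3.4)·(3.4) + (-2.6)·(-2.6) + (-0.6)·(-0.6) + (3.4)·(3.4)) / 4 = 43.2/4 = 10.8
  Sample standard deviations s_i = √(s[i,i]):
  s(A) = √(3.2) = 1.7889
  s(B) = √(10.8) = 3.2863

Step 3 — r_{ij} = s_{ij} / (s_i · s_j):
  r[A,A] = 1 (diagonal).
  r[A,B] = -5.65 / (1.7889 · 3.2863) = -5.65 / 5.8788 = -0.9611
  r[B,B] = 1 (diagonal).

R is symmetric with unit diagonal. Assembling:

R = [[1, -0.9611],
 [-0.9611, 1]]


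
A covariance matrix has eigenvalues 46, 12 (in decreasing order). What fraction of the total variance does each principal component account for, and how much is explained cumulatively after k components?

Step 1 — total variance = trace(Sigma) = Σ λ_i = 46 + 12 = 58.

Step 2 — fraction explained by component i = λ_i / Σ λ:
  PC1: 46/58 = 0.7931
  PC2: 12/58 = 0.2069

Step 3 — cumulative fraction after k components = (λ_1 + ... + λ_k) / Σ λ:
  k = 1: 46/58 = 0.7931
  k = 2: (46 + 12)/58 = 58/58 = 1

Summary (fraction, with percent):

explained: PC1 0.7931 (79.31%), PC2 0.2069 (20.69%);  cumulative: 0.7931, 1


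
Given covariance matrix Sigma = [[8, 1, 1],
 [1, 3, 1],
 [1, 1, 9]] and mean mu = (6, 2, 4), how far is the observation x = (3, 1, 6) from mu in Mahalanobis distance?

Step 1 — centre the observation: (x - mu) = (-3, -1, 2).

Step 2 — invert Sigma (cofactor / det for 3×3, or solve directly):
  Sigma^{-1} = [[0.1313, -0.0404, -0.0101],
 [-0.0404, 0.3586, -0.0354],
 [-0.0101, -0.0354, 0.1162]].

Step 3 — form the quadratic (x - mu)^T · Sigma^{-1} · (x - mu):
  Sigma^{-1} · (x - mu) = (-0.3737, -0.3081, 0.298).
  (x - mu)^T · [Sigma^{-1} · (x - mu)] = (-3)·(-0.3737) + (-1)·(-0.3081) + (2)·(0.298) = 2.0253.

Step 4 — take square root: d = √(2.0253) ≈ 1.4231.

d(x, mu) = √(2.0253) ≈ 1.4231


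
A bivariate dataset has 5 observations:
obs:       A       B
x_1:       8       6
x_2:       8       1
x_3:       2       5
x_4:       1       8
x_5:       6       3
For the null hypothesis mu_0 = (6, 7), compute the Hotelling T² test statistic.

Step 1 — sample mean vector:
  mean(A) = (8 + 8 + 2 + 1 + 6) / 5 = 25/5 = 5
  mean(B) = (6 + 1 + 5 + 8 + 3) / 5 = 23/5 = 4.6
  x̄ = (5, 4.6),  deviation x̄ - mu_0 = (5, 4.6) - (6, 7) = (-1, -2.4).

Step 2 — sample covariance matrix, S[i,j] = (1/(n-1)) · Σ_k (x_{k,i} - mean_i) · (x_{k,j} - mean_j), divisor n-1 = 4:
  S[A,A] = ((3)·(3) + (3)·(3) + (-3)·(-3) + (-4)·(-4) + (1)·(1)) / 4 = 44/4 = 11
  S[A,B] = ((3)·(1.4) + (3)·(-3.6) + (-3)·(0.4) + (-4)·(3.4) + (1)·(-1.6)) / 4 = -23/4 = -5.75
  S[B,B] = ((1.4)·(1.4) + (-3.6)·(-3.6) + (0.4)·(0.4) + (3.4)·(3.4) + (-1.6)·(-1.6)) / 4 = 29.2/4 = 7.3
  S = [[11, -5.75],
 [-5.75, 7.3]].

Step 3 — invert S. det(S) = 11·7.3 - (-5.75)² = 47.2375.
  S^{-1} = (1/det) · [[d, -b], [-b, a]] = [[0.1545, 0.1217],
 [0.1217, 0.2329]].

Step 4 — quadratic form (x̄ - mu_0)^T · S^{-1} · (x̄ - mu_0):
  S^{-1} · (x̄ - mu_0) = (-0.4467, -0.6806),
  (x̄ - mu_0)^T · [...] = (-1)·(-0.4467) + (-2.4)·(-0.6806) = 2.0801.

Step 5 — scale by n: T² = 5 · 2.0801 = 10.4006.

T² ≈ 10.4006


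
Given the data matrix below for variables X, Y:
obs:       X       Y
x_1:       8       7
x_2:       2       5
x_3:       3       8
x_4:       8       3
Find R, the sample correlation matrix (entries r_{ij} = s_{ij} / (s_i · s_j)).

Step 1 — column means:
  mean(X) = (8 + 2 + 3 + 8) / 4 = 21/4 = 5.25
  mean(Y) = (7 + 5 + 8 + 3) / 4 = 23/4 = 5.75

Step 2 — sample variances and covariances s[i,j] = (1/(n-1)) · Σ_k (x_{k,i} - mean_i) · (x_{k,j} - mean_j), with n-1 = 3:
  s[X,X] = ((2.75)·(2.75) + (-3.25)·(-3.25) + (-2.25)·(-2.25) + (2.75)·(2.75)) / 3 = 30.75/3 = 10.25
  s[X,Y] = ((2.75)·(1.25) + (-3.25)·(-0.75) + (-2.25)·(2.25) + (2.75)·(-2.75)) / 3 = -6.75/3 = -2.25
  s[Y,Y] = ((1.25)·(1.25) + (-0.75)·(-0.75) + (2.25)·(2.25) + (-2.75)·(-2.75)) / 3 = 14.75/3 = 4.9167
  Sample standard deviations s_i = √(s[i,i]):
  s(X) = √(10.25) = 3.2016
  s(Y) = √(4.9167) = 2.2174

Step 3 — r_{ij} = s_{ij} / (s_i · s_j):
  r[X,X] = 1 (diagonal).
  r[X,Y] = -2.25 / (3.2016 · 2.2174) = -2.25 / 7.099 = -0.3169
  r[Y,Y] = 1 (diagonal).

R is symmetric with unit diagonal. Assembling:

R = [[1, -0.3169],
 [-0.3169, 1]]


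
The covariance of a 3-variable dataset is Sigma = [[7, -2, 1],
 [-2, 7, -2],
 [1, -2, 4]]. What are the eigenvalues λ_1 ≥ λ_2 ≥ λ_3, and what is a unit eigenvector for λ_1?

Step 1 — characteristic polynomial p(λ) = det(λI - Sigma) = λ³ - tr·λ² + c_1·λ - det, where tr = trace, c_1 = sum of the principal 2×2 minors, det = det(Sigma):
  tr = 7 + 7 + 4 = 18,
  c_1 = (7·7 - (-2)²) + (7·4 - (1)²) + (7·4 - (-2)²) = 45 + 27 + 24 = 96,
  det = 7·(7·4 - (-2)²) - (-2)·((-2)·4 - (-2)·(1)) + (1)·((-2)·(-2) - 7·(1)) = 7·(24) - (-2)·(-6) + (1)·(-3) = 153.
  So p(λ) = λ³ - 18λ² + 96λ - 153.
Step 2 — look for an integer root (rational root theorem: any rational root is an integer divisor of 153). Testing λ = 3:
  p(3) = 27 - 162 + 288 - 153 = 0  ✓
  Dividing out (λ - 3): p(λ) = (λ - 3)(λ² - 15λ + 51).
Step 3 — remaining eigenvalues from the quadratic λ² - 15λ + 51 = 0:
  Δ = 15² - 4·51 = 225 - 204 = 21,  λ = (15 ± √21)/2 = (15 ± 4.5826)/2 ≈ 9.7913 or 5.2087.
  Sorted: λ_1 = 9.7913,  λ_2 = 5.2087,  λ_3 = 3  (check: sum = 18 = tr ✓).

Step 4 — unit eigenvector for λ_1 ≈ 9.7913: v spans the null space of (Sigma - λ_1 I), whose rows are
  r_1 = (-2.7913, -2, 1),  r_2 = (-2, -2.7913, -2),  r_3 = (1, -2, -5.7913).
  v is orthogonal to every row, so take v ∝ r_1 × r_2 = ((-2)·(-2) - (1)·(-2.7913), (1)·(-2) - (-2.7913)·(-2), (-2.7913)·(-2.7913) - (-2)·(-2)) ≈ (6.7913, -7.5826, 3.7913).
  Let u = (6.7913, -7.5826, 3.7913).
  ||u|| = √((6.7913)² + (-7.5826)² + (3.7913)²) = √(117.9909) ≈ 10.8624,  v_1 = u/||u|| ≈ (0.6252, -0.6981, 0.349) (||v_1|| = 1).

λ_1 = 9.7913,  λ_2 = 5.2087,  λ_3 = 3;  v_1 ≈ (0.6252, -0.6981, 0.349)


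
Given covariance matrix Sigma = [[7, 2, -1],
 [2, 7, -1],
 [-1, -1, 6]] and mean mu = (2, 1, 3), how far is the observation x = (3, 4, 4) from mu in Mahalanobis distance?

Step 1 — centre the observation: (x - mu) = (1, 3, 1).

Step 2 — invert Sigma (cofactor / det for 3×3, or solve directly):
  Sigma^{-1} = [[0.1577, -0.0423, 0.0192],
 [-0.0423, 0.1577, 0.0192],
 [0.0192, 0.0192, 0.1731]].

Step 3 — form the quadratic (x - mu)^T · Sigma^{-1} · (x - mu):
  Sigma^{-1} · (x - mu) = (0.05, 0.45, 0.25).
  (x - mu)^T · [Sigma^{-1} · (x - mu)] = (1)·(0.05) + (3)·(0.45) + (1)·(0.25) = 1.65.

Step 4 — take square root: d = √(1.65) ≈ 1.2845.

d(x, mu) = √(1.65) ≈ 1.2845


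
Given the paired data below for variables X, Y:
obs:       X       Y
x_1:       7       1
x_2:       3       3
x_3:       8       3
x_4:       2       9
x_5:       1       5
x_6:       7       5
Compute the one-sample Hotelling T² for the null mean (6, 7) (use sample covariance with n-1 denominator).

Step 1 — sample mean vector:
  mean(X) = (7 + 3 + 8 + 2 + 1 + 7) / 6 = 28/6 = 4.6667
  mean(Y) = (1 + 3 + 3 + 9 + 5 + 5) / 6 = 26/6 = 4.3333
  x̄ = (4.6667, 4.3333),  deviation x̄ - mu_0 = (4.6667, 4.3333) - (6, 7) = (-1.3333, -2.6667).

Step 2 — sample covariance matrix, S[i,j] = (1/(n-1)) · Σ_k (x_{k,i} - mean_i) · (x_{k,j} - mean_j), divisor n-1 = 5:
  S[X,X] = ((2.3333)·(2.3333) + (-1.6667)·(-1.6667) + (3.3333)·(3.3333) + (-2.6667)·(-2.6667) + (-3.6667)·(-3.6667) + (2.3333)·(2.3333)) / 5 = 45.3333/5 = 9.0667
  S[X,Y] = ((2.3333)·(-3.3333) + (-1.6667)·(-1.3333) + (3.3333)·(-1.3333) + (-2.6667)·(4.6667) + (-3.6667)·(0.6667) + (2.3333)·(0.6667)) / 5 = -23.3333/5 = -4.6667
  S[Y,Y] = ((-3.3333)·(-3.3333) + (-1.3333)·(-1.3333) + (-1.3333)·(-1.3333) + (4.6667)·(4.6667) + (0.6667)·(0.6667) + (0.6667)·(0.6667)) / 5 = 37.3333/5 = 7.4667
  S = [[9.0667, -4.6667],
 [-4.6667, 7.4667]].

Step 3 — invert S. det(S) = 9.0667·7.4667 - (-4.6667)² = 45.92.
  S^{-1} = (1/det) · [[d, -b], [-b, a]] = [[0.1626, 0.1016],
 [0.1016, 0.1974]].

Step 4 — quadratic form (x̄ - mu_0)^T · S^{-1} · (x̄ - mu_0):
  S^{-1} · (x̄ - mu_0) = (-0.4878, -0.662),
  (x̄ - mu_0)^T · [...] = (-1.3333)·(-0.4878) + (-2.6667)·(-0.662) = 2.4158.

Step 5 — scale by n: T² = 6 · 2.4158 = 14.4948.

T² ≈ 14.4948


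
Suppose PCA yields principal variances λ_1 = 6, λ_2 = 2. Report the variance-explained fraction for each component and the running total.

Step 1 — total variance = trace(Sigma) = Σ λ_i = 6 + 2 = 8.

Step 2 — fraction explained by component i = λ_i / Σ λ:
  PC1: 6/8 = 0.75
  PC2: 2/8 = 0.25

Step 3 — cumulative fraction after k components = (λ_1 + ... + λ_k) / Σ λ:
  k = 1: 6/8 = 0.75
  k = 2: (6 + 2)/8 = 8/8 = 1

Summary (fraction, with percent):

explained: PC1 0.75 (75%), PC2 0.25 (25%);  cumulative: 0.75, 1


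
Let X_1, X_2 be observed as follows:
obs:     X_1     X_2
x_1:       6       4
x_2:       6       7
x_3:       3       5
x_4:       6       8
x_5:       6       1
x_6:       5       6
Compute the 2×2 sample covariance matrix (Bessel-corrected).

Step 1 — column means:
  mean(X_1) = (6 + 6 + 3 + 6 + 6 + 5) / 6 = 32/6 = 5.3333
  mean(X_2) = (4 + 7 + 5 + 8 + 1 + 6) / 6 = 31/6 = 5.1667

Step 2 — sample covariance S[i,j] = (1/(n-1)) · Σ_k (x_{k,i} - mean_i) · (x_{k,j} - mean_j), with n-1 = 5.
  S[X_1,X_1] = ((0.6667)·(0.6667) + (0.6667)·(0.6667) + (-2.3333)·(-2.3333) + (0.6667)·(0.6667) + (0.6667)·(0.6667) + (-0.3333)·(-0.3333)) / 5 = 7.3333/5 = 1.4667
  S[X_1,X_2] = ((0.6667)·(-1.1667) + (0.6667)·(1.8333) + (-2.3333)·(-0.1667) + (0.6667)·(2.8333) + (0.6667)·(-4.1667) + (-0.3333)·(0.8333)) / 5 = -0.3333/5 = -0.0667
  S[X_2,X_2] = ((-1.1667)·(-1.1667) + (1.8333)·(1.8333) + (-0.1667)·(-0.1667) + (2.8333)·(2.8333) + (-4.1667)·(-4.1667) + (0.8333)·(0.8333)) / 5 = 30.8333/5 = 6.1667

S is symmetric (S[j,i] = S[i,j]). Assembling:

S = [[1.4667, -0.0667],
 [-0.0667, 6.1667]]


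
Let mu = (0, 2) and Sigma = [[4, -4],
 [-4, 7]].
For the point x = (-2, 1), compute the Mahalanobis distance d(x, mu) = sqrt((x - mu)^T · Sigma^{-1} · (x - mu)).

Step 1 — centre the observation: (x - mu) = (-2, -1).

Step 2 — invert Sigma. det(Sigma) = 4·7 - (-4)² = 12.
  Sigma^{-1} = (1/det) · [[d, -b], [-b, a]] = [[0.5833, 0.3333],
 [0.3333, 0.3333]].

Step 3 — form the quadratic (x - mu)^T · Sigma^{-1} · (x - mu):
  Sigma^{-1} · (x - mu) = (-1.5, -1).
  (x - mu)^T · [Sigma^{-1} · (x - mu)] = (-2)·(-1.5) + (-1)·(-1) = 4.

Step 4 — take square root: d = √(4) ≈ 2.

d(x, mu) = √(4) ≈ 2


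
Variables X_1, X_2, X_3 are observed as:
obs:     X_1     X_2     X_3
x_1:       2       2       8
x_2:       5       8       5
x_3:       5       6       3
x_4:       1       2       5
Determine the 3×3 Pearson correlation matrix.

Step 1 — column means:
  mean(X_1) = (2 + 5 + 5 + 1) / 4 = 13/4 = 3.25
  mean(X_2) = (2 + 8 + 6 + 2) / 4 = 18/4 = 4.5
  mean(X_3) = (8 + 5 + 3 + 5) / 4 = 21/4 = 5.25

Step 2 — sample variances and covariances s[i,j] = (1/(n-1)) · Σ_k (x_{k,i} - mean_i) · (x_{k,j} - mean_j), with n-1 = 3:
  s[X_1,X_1] = ((-1.25)·(-1.25) + (1.75)·(1.75) + (1.75)·(1.75) + (-2.25)·(-2.25)) / 3 = 12.75/3 = 4.25
  s[X_1,X_2] = ((-1.25)·(-2.5) + (1.75)·(3.5) + (1.75)·(1.5) + (-2.25)·(-2.5)) / 3 = 17.5/3 = 5.8333
  s[X_1,X_3] = ((-1.25)·(2.75) + (1.75)·(-0.25) + (1.75)·(-2.25) + (-2.25)·(-0.25)) / 3 = -7.25/3 = -2.4167
  s[X_2,X_2] = ((-2.5)·(-2.5) + (3.5)·(3.5) + (1.5)·(1.5) + (-2.5)·(-2.5)) / 3 = 27/3 = 9
  s[X_2,X_3] = ((-2.5)·(2.75) + (3.5)·(-0.25) + (1.5)·(-2.25) + (-2.5)·(-0.25)) / 3 = -10.5/3 = -3.5
  s[X_3,X_3] = ((2.75)·(2.75) + (-0.25)·(-0.25) + (-2.25)·(-2.25) + (-0.25)·(-0.25)) / 3 = 12.75/3 = 4.25
  Sample standard deviations s_i = √(s[i,i]):
  s(X_1) = √(4.25) = 2.0616
  s(X_2) = √(9) = 3
  s(X_3) = √(4.25) = 2.0616

Step 3 — r_{ij} = s_{ij} / (s_i · s_j):
  r[X_1,X_1] = 1 (diagonal).
  r[X_1,X_2] = 5.8333 / (2.0616 · 3) = 5.8333 / 6.1847 = 0.9432
  r[X_1,X_3] = -2.4167 / (2.0616 · 2.0616) = -2.4167 / 4.25 = -0.5686
  r[X_2,X_2] = 1 (diagonal).
  r[X_2,X_3] = -3.5 / (3 · 2.0616) = -3.5 / 6.1847 = -0.5659
  r[X_3,X_3] = 1 (diagonal).

R is symmetric with unit diagonal. Assembling:

R = [[1, 0.9432, -0.5686],
 [0.9432, 1, -0.5659],
 [-0.5686, -0.5659, 1]]


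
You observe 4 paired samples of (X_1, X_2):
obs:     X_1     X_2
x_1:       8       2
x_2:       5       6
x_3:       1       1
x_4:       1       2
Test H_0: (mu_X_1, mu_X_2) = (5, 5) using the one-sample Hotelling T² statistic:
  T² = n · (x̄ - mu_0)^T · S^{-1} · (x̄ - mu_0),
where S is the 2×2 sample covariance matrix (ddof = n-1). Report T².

Step 1 — sample mean vector:
  mean(X_1) = (8 + 5 + 1 + 1) / 4 = 15/4 = 3.75
  mean(X_2) = (2 + 6 + 1 + 2) / 4 = 11/4 = 2.75
  x̄ = (3.75, 2.75),  deviation x̄ - mu_0 = (3.75, 2.75) - (5, 5) = (-1.25, -2.25).

Step 2 — sample covariance matrix, S[i,j] = (1/(n-1)) · Σ_k (x_{k,i} - mean_i) · (x_{k,j} - mean_j), divisor n-1 = 3:
  S[X_1,X_1] = ((4.25)·(4.25) + (1.25)·(1.25) + (-2.75)·(-2.75) + (-2.75)·(-2.75)) / 3 = 34.75/3 = 11.5833
  S[X_1,X_2] = ((4.25)·(-0.75) + (1.25)·(3.25) + (-2.75)·(-1.75) + (-2.75)·(-0.75)) / 3 = 7.75/3 = 2.5833
  S[X_2,X_2] = ((-0.75)·(-0.75) + (3.25)·(3.25) + (-1.75)·(-1.75) + (-0.75)·(-0.75)) / 3 = 14.75/3 = 4.9167
  S = [[11.5833, 2.5833],
 [2.5833, 4.9167]].

Step 3 — invert S. det(S) = 11.5833·4.9167 - (2.5833)² = 50.2778.
  S^{-1} = (1/det) · [[d, -b], [-b, a]] = [[0.0978, -0.0514],
 [-0.0514, 0.2304]].

Step 4 — quadratic form (x̄ - mu_0)^T · S^{-1} · (x̄ - mu_0):
  S^{-1} · (x̄ - mu_0) = (-0.0066, -0.4541),
  (x̄ - mu_0)^T · [...] = (-1.25)·(-0.0066) + (-2.25)·(-0.4541) = 1.0301.

Step 5 — scale by n: T² = 4 · 1.0301 = 4.1204.

T² ≈ 4.1204


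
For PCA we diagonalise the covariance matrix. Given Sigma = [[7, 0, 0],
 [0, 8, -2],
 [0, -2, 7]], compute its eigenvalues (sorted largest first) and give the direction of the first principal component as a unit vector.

Step 1 — characteristic polynomial p(λ) = det(λI - Sigma) = λ³ - tr·λ² + c_1·λ - det, where tr = trace, c_1 = sum of the principal 2×2 minors, det = det(Sigma):
  tr = 7 + 8 + 7 = 22,
  c_1 = (7·8 - (0)²) + (7·7 - (0)²) + (8·7 - (-2)²) = 56 + 49 + 52 = 157,
  det = 7·(8·7 - (-2)²) - (0)·((0)·7 - (-2)·(0)) + (0)·((0)·(-2) - 8·(0)) = 7·(52) - (0)·(0) + (0)·(0) = 364.
  So p(λ) = λ³ - 22λ² + 157λ - 364.
Step 2 — look for an integer root (rational root theorem: any rational root is an integer divisor of 364). Testing λ = 7:
  p(7) = 343 - 1078 + 1099 - 364 = 0  ✓
  Dividing out (λ - 7): p(λ) = (λ - 7)(λ² - 15λ + 52).
Step 3 — remaining eigenvalues from the quadratic λ² - 15λ + 52 = 0:
  Δ = 15² - 4·52 = 225 - 208 = 17,  λ = (15 ± √17)/2 = (15 ± 4.1231)/2 ≈ 9.5616 or 5.4384.
  Sorted: λ_1 = 9.5616,  λ_2 = 7,  λ_3 = 5.4384  (check: sum = 22 = tr ✓).

Step 4 — unit eigenvector for λ_1 ≈ 9.5616: v spans the null space of (Sigma - λ_1 I), whose rows are
  r_1 = (-2.5616, 0, 0),  r_2 = (0, -1.5616, -2),  r_3 = (0, -2, -2.5616).
  v is orthogonal to every row, so take v ∝ r_1 × r_2 = ((0)·(-2) - (0)·(-1.5616), (0)·(0) - (-2.5616)·(-2), (-2.5616)·(-1.5616) - (0)·(0)) ≈ (0, -5.1231, 4).
  Rescale (multiply by -1 so the first nonzero entry is positive): u = (0, 5.1231, -4).
  ||u|| = √((0)² + (5.1231)² + (-4)²) = √(42.2462) ≈ 6.4997,  v_1 = u/||u|| ≈ (0, 0.7882, -0.6154) (||v_1|| = 1).

λ_1 = 9.5616,  λ_2 = 7,  λ_3 = 5.4384;  v_1 ≈ (0, 0.7882, -0.6154)


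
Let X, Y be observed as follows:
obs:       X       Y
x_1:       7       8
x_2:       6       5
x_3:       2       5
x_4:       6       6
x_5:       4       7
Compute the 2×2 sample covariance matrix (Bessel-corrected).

Step 1 — column means:
  mean(X) = (7 + 6 + 2 + 6 + 4) / 5 = 25/5 = 5
  mean(Y) = (8 + 5 + 5 + 6 + 7) / 5 = 31/5 = 6.2

Step 2 — sample covariance S[i,j] = (1/(n-1)) · Σ_k (x_{k,i} - mean_i) · (x_{k,j} - mean_j), with n-1 = 4.
  S[X,X] = ((2)·(2) + (1)·(1) + (-3)·(-3) + (1)·(1) + (-1)·(-1)) / 4 = 16/4 = 4
  S[X,Y] = ((2)·(1.8) + (1)·(-1.2) + (-3)·(-1.2) + (1)·(-0.2) + (-1)·(0.8)) / 4 = 5/4 = 1.25
  S[Y,Y] = ((1.8)·(1.8) + (-1.2)·(-1.2) + (-1.2)·(-1.2) + (-0.2)·(-0.2) + (0.8)·(0.8)) / 4 = 6.8/4 = 1.7

S is symmetric (S[j,i] = S[i,j]). Assembling:

S = [[4, 1.25],
 [1.25, 1.7]]


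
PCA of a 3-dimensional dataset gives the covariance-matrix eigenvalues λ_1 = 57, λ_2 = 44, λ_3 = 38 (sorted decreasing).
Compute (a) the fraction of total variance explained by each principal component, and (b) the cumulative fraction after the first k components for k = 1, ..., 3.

Step 1 — total variance = trace(Sigma) = Σ λ_i = 57 + 44 + 38 = 139.

Step 2 — fraction explained by component i = λ_i / Σ λ:
  PC1: 57/139 = 0.4101
  PC2: 44/139 = 0.3165
  PC3: 38/139 = 0.2734

Step 3 — cumulative fraction after k components = (λ_1 + ... + λ_k) / Σ λ:
  k = 1: 57/139 = 0.4101
  k = 2: (57 + 44)/139 = 101/139 = 0.7266
  k = 3: (57 + 44 + 38)/139 = 139/139 = 1

Summary (fraction, with percent):

explained: PC1 0.4101 (41.01%), PC2 0.3165 (31.65%), PC3 0.2734 (27.34%);  cumulative: 0.4101, 0.7266, 1


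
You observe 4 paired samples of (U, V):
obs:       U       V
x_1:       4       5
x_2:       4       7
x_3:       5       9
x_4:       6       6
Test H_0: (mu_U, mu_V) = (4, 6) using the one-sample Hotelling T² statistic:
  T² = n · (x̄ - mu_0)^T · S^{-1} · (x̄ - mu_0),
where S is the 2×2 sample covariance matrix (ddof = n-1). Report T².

Step 1 — sample mean vector:
  mean(U) = (4 + 4 + 5 + 6) / 4 = 19/4 = 4.75
  mean(V) = (5 + 7 + 9 + 6) / 4 = 27/4 = 6.75
  x̄ = (4.75, 6.75),  deviation x̄ - mu_0 = (4.75, 6.75) - (4, 6) = (0.75, 0.75).

Step 2 — sample covariance matrix, S[i,j] = (1/(n-1)) · Σ_k (x_{k,i} - mean_i) · (x_{k,j} - mean_j), divisor n-1 = 3:
  S[U,U] = ((-0.75)·(-0.75) + (-0.75)·(-0.75) + (0.25)·(0.25) + (1.25)·(1.25)) / 3 = 2.75/3 = 0.9167
  S[U,V] = ((-0.75)·(-1.75) + (-0.75)·(0.25) + (0.25)·(2.25) + (1.25)·(-0.75)) / 3 = 0.75/3 = 0.25
  S[V,V] = ((-1.75)·(-1.75) + (0.25)·(0.25) + (2.25)·(2.25) + (-0.75)·(-0.75)) / 3 = 8.75/3 = 2.9167
  S = [[0.9167, 0.25],
 [0.25, 2.9167]].

Step 3 — invert S. det(S) = 0.9167·2.9167 - (0.25)² = 2.6111.
  S^{-1} = (1/det) · [[d, -b], [-b, a]] = [[1.117, -0.0957],
 [-0.0957, 0.3511]].

Step 4 — quadratic form (x̄ - mu_0)^T · S^{-1} · (x̄ - mu_0):
  S^{-1} · (x̄ - mu_0) = (0.766, 0.1915),
  (x̄ - mu_0)^T · [...] = (0.75)·(0.766) + (0.75)·(0.1915) = 0.7181.

Step 5 — scale by n: T² = 4 · 0.7181 = 2.8723.

T² ≈ 2.8723


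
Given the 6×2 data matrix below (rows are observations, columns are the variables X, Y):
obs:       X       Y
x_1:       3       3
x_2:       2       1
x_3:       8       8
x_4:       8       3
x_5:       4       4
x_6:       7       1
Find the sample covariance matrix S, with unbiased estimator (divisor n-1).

Step 1 — column means:
  mean(X) = (3 + 2 + 8 + 8 + 4 + 7) / 6 = 32/6 = 5.3333
  mean(Y) = (3 + 1 + 8 + 3 + 4 + 1) / 6 = 20/6 = 3.3333

Step 2 — sample covariance S[i,j] = (1/(n-1)) · Σ_k (x_{k,i} - mean_i) · (x_{k,j} - mean_j), with n-1 = 5.
  S[X,X] = ((-2.3333)·(-2.3333) + (-3.3333)·(-3.3333) + (2.6667)·(2.6667) + (2.6667)·(2.6667) + (-1.3333)·(-1.3333) + (1.6667)·(1.6667)) / 5 = 35.3333/5 = 7.0667
  S[X,Y] = ((-2.3333)·(-0.3333) + (-3.3333)·(-2.3333) + (2.6667)·(4.6667) + (2.6667)·(-0.3333) + (-1.3333)·(0.6667) + (1.6667)·(-2.3333)) / 5 = 15.3333/5 = 3.0667
  S[Y,Y] = ((-0.3333)·(-0.3333) + (-2.3333)·(-2.3333) + (4.6667)·(4.6667) + (-0.3333)·(-0.3333) + (0.6667)·(0.6667) + (-2.3333)·(-2.3333)) / 5 = 33.3333/5 = 6.6667

S is symmetric (S[j,i] = S[i,j]). Assembling:

S = [[7.0667, 3.0667],
 [3.0667, 6.6667]]


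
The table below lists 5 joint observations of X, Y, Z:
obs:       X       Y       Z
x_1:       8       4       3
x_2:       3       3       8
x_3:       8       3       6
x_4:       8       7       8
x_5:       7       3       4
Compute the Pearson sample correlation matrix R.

Step 1 — column means:
  mean(X) = (8 + 3 + 8 + 8 + 7) / 5 = 34/5 = 6.8
  mean(Y) = (4 + 3 + 3 + 7 + 3) / 5 = 20/5 = 4
  mean(Z) = (3 + 8 + 6 + 8 + 4) / 5 = 29/5 = 5.8

Step 2 — sample variances and covariances s[i,j] = (1/(n-1)) · Σ_k (x_{k,i} - mean_i) · (x_{k,j} - mean_j), with n-1 = 4:
  s[X,X] = ((1.2)·(1.2) + (-3.8)·(-3.8) + (1.2)·(1.2) + (1.2)·(1.2) + (0.2)·(0.2)) / 4 = 18.8/4 = 4.7
  s[X,Y] = ((1.2)·(0) + (-3.8)·(-1) + (1.2)·(-1) + (1.2)·(3) + (0.2)·(-1)) / 4 = 6/4 = 1.5
  s[X,Z] = ((1.2)·(-2.8) + (-3.8)·(2.2) + (1.2)·(0.2) + (1.2)·(2.2) + (0.2)·(-1.8)) / 4 = -9.2/4 = -2.3
  s[Y,Y] = ((0)·(0) + (-1)·(-1) + (-1)·(-1) + (3)·(3) + (-1)·(-1)) / 4 = 12/4 = 3
  s[Y,Z] = ((0)·(-2.8) + (-1)·(2.2) + (-1)·(0.2) + (3)·(2.2) + (-1)·(-1.8)) / 4 = 6/4 = 1.5
  s[Z,Z] = ((-2.8)·(-2.8) + (2.2)·(2.2) + (0.2)·(0.2) + (2.2)·(2.2) + (-1.8)·(-1.8)) / 4 = 20.8/4 = 5.2
  Sample standard deviations s_i = √(s[i,i]):
  s(X) = √(4.7) = 2.1679
  s(Y) = √(3) = 1.7321
  s(Z) = √(5.2) = 2.2804

Step 3 — r_{ij} = s_{ij} / (s_i · s_j):
  r[X,X] = 1 (diagonal).
  r[X,Y] = 1.5 / (2.1679 · 1.7321) = 1.5 / 3.755 = 0.3995
  r[X,Z] = -2.3 / (2.1679 · 2.2804) = -2.3 / 4.9437 = -0.4652
  r[Y,Y] = 1 (diagonal).
  r[Y,Z] = 1.5 / (1.7321 · 2.2804) = 1.5 / 3.9497 = 0.3798
  r[Z,Z] = 1 (diagonal).

R is symmetric with unit diagonal. Assembling:

R = [[1, 0.3995, -0.4652],
 [0.3995, 1, 0.3798],
 [-0.4652, 0.3798, 1]]


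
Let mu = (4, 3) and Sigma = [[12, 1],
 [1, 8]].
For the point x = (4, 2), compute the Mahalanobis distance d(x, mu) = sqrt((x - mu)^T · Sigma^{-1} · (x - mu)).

Step 1 — centre the observation: (x - mu) = (0, -1).

Step 2 — invert Sigma. det(Sigma) = 12·8 - (1)² = 95.
  Sigma^{-1} = (1/det) · [[d, -b], [-b, a]] = [[0.0842, -0.0105],
 [-0.0105, 0.1263]].

Step 3 — form the quadratic (x - mu)^T · Sigma^{-1} · (x - mu):
  Sigma^{-1} · (x - mu) = (0.0105, -0.1263).
  (x - mu)^T · [Sigma^{-1} · (x - mu)] = (0)·(0.0105) + (-1)·(-0.1263) = 0.1263.

Step 4 — take square root: d = √(0.1263) ≈ 0.3554.

d(x, mu) = √(0.1263) ≈ 0.3554


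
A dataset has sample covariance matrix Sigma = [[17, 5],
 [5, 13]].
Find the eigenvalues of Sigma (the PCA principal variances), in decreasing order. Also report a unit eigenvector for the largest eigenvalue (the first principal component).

Step 1 — characteristic polynomial of 2×2 Sigma:
  det(Sigma - λI) = λ² - trace · λ + det = 0.
  trace = 17 + 13 = 30, det = 17·13 - (5)² = 196.
Step 2 — discriminant:
  Δ = trace² - 4·det = 900 - 784 = 116.
Step 3 — eigenvalues:
  λ = (trace ± √Δ)/2 = (30 ± 10.7703)/2,
  λ_1 = 20.3852,  λ_2 = 9.6148.

Step 4 — unit eigenvector for λ_1: solve (Sigma - λ_1 I)v = 0. First row:
  (17 - 20.3852)·v_x + (5)·v_y = 0, i.e. (-3.3852)·v_x + (5)·v_y = 0,
  so v ∝ (b, λ_1 - a) = (5, 3.3852) = u.
  ||u|| = √((5)² + (3.3852)²) = √(36.4593) ≈ 6.0382,
  v_1 = u/||u|| ≈ (0.8281, 0.5606) (||v_1|| = 1).

λ_1 = 20.3852,  λ_2 = 9.6148;  v_1 ≈ (0.8281, 0.5606)


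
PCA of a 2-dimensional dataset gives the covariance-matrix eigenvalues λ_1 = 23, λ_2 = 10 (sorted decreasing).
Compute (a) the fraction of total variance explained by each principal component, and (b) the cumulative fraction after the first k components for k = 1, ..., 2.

Step 1 — total variance = trace(Sigma) = Σ λ_i = 23 + 10 = 33.

Step 2 — fraction explained by component i = λ_i / Σ λ:
  PC1: 23/33 = 0.697
  PC2: 10/33 = 0.303

Step 3 — cumulative fraction after k components = (λ_1 + ... + λ_k) / Σ λ:
  k = 1: 23/33 = 0.697
  k = 2: (23 + 10)/33 = 33/33 = 1

Summary (fraction, with percent):

explained: PC1 0.697 (69.7%), PC2 0.303 (30.3%);  cumulative: 0.697, 1
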